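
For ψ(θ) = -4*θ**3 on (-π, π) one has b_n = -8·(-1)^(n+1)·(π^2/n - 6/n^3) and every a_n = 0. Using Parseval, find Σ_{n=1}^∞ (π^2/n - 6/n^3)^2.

pi**6/14

Parseval: Σ b_n^2 = (1/π) ∫_{-π}^{π} ψ(θ)^2 dθ = 32*pi**6/7.
b_n^2 = 64·(π^2/n - 6/n^3)^2, so the sum equals (32*pi**6/7)/64 = pi**6/14.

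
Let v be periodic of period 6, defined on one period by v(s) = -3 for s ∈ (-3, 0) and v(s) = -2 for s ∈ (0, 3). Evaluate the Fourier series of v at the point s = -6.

s = -6 differs from s = 0 by -1 full period(s), and the series is 6-periodic.
At s = 0 the one-sided limits are v(0^-) = -3 and v(0^+) = -2.
By Dirichlet's theorem the series converges to their average, [(-3) + (-2)]/2 = -5/2.

-5/2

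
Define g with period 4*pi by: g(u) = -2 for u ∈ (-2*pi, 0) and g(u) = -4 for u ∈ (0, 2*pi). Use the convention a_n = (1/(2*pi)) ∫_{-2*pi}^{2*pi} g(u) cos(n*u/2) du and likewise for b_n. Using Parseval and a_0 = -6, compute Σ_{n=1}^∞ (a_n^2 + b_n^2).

Parseval: a_0^2/2 + Σ_{n≥1} (a_n^2+b_n^2) = (1/(2*pi)) ∫_{-2*pi}^{2*pi} g(u)^2 du = 20.
Subtract a_0^2/2 = 18: Σ (a_n^2+b_n^2) = 2.

2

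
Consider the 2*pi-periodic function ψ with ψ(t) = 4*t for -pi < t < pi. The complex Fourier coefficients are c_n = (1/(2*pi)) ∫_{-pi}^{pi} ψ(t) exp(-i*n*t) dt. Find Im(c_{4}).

1

Since ψ is real-valued, Im(c_{4}) = -(1/(2*pi)) ∫_{-pi}^{pi} ψ(t) sin(4*t) dt = -b_{4}/2.
ψ is odd and sin(4*t) is odd, so the integrand is even: ∫_{-pi}^{pi} ψ(t) sin(4*t) dt = 2∫_0^{pi} ψ(t) sin(4*t) dt.
Integrating by parts (boundary term plus one more integral), an antiderivative of (4*t) sin(4*t) is -t*cos(4*t) + sin(4*t)/4; evaluating from 0 to pi: ∫_{0}^{pi} (4*t) sin(4*t) dt = (-pi) - (0) = -pi.
So ∫_{-pi}^{pi} ψ(t) sin(4*t) dt = -2*pi.
Hence Im(c_{4}) = (-1/(2*pi))·(-2*pi) = 1.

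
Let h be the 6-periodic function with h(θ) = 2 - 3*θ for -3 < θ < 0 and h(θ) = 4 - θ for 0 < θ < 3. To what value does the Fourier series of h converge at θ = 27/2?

θ = 27/2 differs from θ = 3/2 by 2 full period(s), and the series is 6-periodic.
h is continuous at θ = 3/2 with value 5/2, so the series converges to 5/2 there.

5/2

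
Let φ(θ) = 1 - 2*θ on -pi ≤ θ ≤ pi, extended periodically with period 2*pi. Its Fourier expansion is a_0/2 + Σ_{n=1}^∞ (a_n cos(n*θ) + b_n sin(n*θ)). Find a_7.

0

a_7 = 1/pi ∫_{-pi}^{pi} φ(θ) cos(7*θ) dθ.
Integrating by parts (boundary term plus one more integral), an antiderivative of (1 - 2*θ) cos(7*θ) is -2*θ*sin(7*θ)/7 + sin(7*θ)/7 - 2*cos(7*θ)/49; evaluating from -pi to pi: ∫_{-pi}^{pi} (1 - 2*θ) cos(7*θ) dθ = (2/49) - (2/49) = 0.
Hence a_7 = (1/pi)·(0) = 0.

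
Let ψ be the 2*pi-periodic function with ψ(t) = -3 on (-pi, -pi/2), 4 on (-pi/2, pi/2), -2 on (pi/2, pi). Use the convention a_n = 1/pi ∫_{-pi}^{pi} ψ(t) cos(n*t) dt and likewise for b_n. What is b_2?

-1/pi

b_2 = 1/pi ∫_{-pi}^{pi} ψ(t) sin(2*t) dt.
Split the integral at the breakpoints.
Directly, an antiderivative of (-3) sin(2*t) is 3*cos(2*t)/2; evaluating from -pi to -pi/2: ∫_{-pi}^{-pi/2} (-3) sin(2*t) dt = (-3/2) - (3/2) = -3.
Directly, an antiderivative of (4) sin(2*t) is -2*cos(2*t); evaluating from -pi/2 to pi/2: ∫_{-pi/2}^{pi/2} (4) sin(2*t) dt = (2) - (2) = 0.
Directly, an antiderivative of (-2) sin(2*t) is cos(2*t); evaluating from pi/2 to pi: ∫_{pi/2}^{pi} (-2) sin(2*t) dt = (1) - (-1) = 2.
Summing the pieces and multiplying by (1/pi) gives b_2 = -1/pi.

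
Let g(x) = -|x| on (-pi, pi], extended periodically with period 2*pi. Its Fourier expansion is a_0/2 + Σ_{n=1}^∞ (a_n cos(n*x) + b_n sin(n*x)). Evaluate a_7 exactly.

4/(49*pi)

a_7 = 1/pi ∫_{-pi}^{pi} g(x) cos(7*x) dx.
g is even and cos(7*x) is even, so the integrand is even and a_7 = 2/pi ∫_0^{pi} g(x) cos(7*x) dx.
Integrating by parts (boundary term plus one more integral), an antiderivative of (-x) cos(7*x) is -x*sin(7*x)/7 - cos(7*x)/49; evaluating from 0 to pi: ∫_{0}^{pi} (-x) cos(7*x) dx = (1/49) - (-1/49) = 2/49.
Hence a_7 = (2/pi)·(2/49) = 4/(49*pi).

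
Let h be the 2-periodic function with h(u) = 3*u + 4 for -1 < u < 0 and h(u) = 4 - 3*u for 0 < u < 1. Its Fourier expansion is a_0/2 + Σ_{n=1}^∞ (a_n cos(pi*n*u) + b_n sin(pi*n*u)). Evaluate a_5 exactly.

12/(25*pi**2)

a_5 = ∫_{-1}^{1} h(u) cos(5*pi*u) du.
h is even and cos(5*pi*u) is even, so the integrand is even and a_5 = 2 ∫_0^{1} h(u) cos(5*pi*u) du.
Integrating by parts (boundary term plus one more integral), an antiderivative of (4 - 3*u) cos(5*pi*u) is -3*u*sin(5*pi*u)/(5*pi) + 4*sin(5*pi*u)/(5*pi) - 3*cos(5*pi*u)/(25*pi**2); evaluating from 0 to 1: ∫_{0}^{1} (4 - 3*u) cos(5*pi*u) du = (3/(25*pi**2)) - (-3/(25*pi**2)) = 6/(25*pi**2).
Hence a_5 = 2·(6/(25*pi**2)) = 12/(25*pi**2).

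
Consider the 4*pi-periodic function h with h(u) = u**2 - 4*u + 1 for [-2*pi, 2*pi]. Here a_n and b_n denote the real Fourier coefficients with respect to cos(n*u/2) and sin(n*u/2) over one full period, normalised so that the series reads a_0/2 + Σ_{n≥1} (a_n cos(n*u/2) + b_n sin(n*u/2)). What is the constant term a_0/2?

1 + 4*pi**2/3

a_0 = (1/(2*pi)) ∫_{-2*pi}^{2*pi} h(u) du = (1/(2*pi)) · (4*pi + 16*pi**3/3) = 2 + 8*pi**2/3.
So the constant term a_0/2 = 1 + 4*pi**2/3.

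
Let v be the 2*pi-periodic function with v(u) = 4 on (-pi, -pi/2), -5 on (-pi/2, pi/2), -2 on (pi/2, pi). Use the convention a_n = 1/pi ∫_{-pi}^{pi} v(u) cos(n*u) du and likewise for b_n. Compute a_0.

-4

a_0 = 1/pi ∫_{-pi}^{pi} v(u) du = 1/pi · (-4*pi) = -4.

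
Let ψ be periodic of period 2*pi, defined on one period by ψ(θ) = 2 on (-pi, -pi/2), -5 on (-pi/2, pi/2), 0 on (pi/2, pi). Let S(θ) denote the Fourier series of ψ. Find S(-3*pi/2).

θ = -3*pi/2 differs from θ = pi/2 by -1 full period(s), and the series is 2*pi-periodic.
At θ = pi/2 the one-sided limits are ψ(pi/2^-) = -5 and ψ(pi/2^+) = 0.
By Dirichlet's theorem the series converges to their average, [(-5) + (0)]/2 = -5/2.

-5/2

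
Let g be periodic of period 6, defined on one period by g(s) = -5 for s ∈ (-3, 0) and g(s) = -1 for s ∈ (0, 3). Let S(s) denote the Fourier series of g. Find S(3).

s = 3 differs from s = -3 by 1 full period(s), and the series is 6-periodic.
At s = -3 the one-sided limits are g(-3^-) = -1 and g(-3^+) = -5.
By Dirichlet's theorem the series converges to their average, [(-1) + (-5)]/2 = -3.

-3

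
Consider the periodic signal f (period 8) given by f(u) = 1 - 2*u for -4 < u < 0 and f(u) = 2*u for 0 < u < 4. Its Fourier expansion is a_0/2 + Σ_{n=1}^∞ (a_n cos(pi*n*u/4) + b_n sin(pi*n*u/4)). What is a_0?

a_0 = 1/4 ∫_{-4}^{4} f(u) du = 1/4 · (36) = 9.

9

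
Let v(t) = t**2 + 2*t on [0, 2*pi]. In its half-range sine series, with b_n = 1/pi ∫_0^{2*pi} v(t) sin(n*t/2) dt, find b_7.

8*(-4 + 49*pi + 49*pi**2)/(343*pi)

b_7 = 1/pi ∫_0^{2*pi} (t**2 + 2*t) sin(7*t/2) dt.
Integrating by parts twice (tabular method), an antiderivative of (t**2 + 2*t) sin(7*t/2) is -2*t**2*cos(7*t/2)/7 + 8*t*sin(7*t/2)/49 - 4*t*cos(7*t/2)/7 + 8*sin(7*t/2)/49 + 16*cos(7*t/2)/343; evaluating from 0 to 2*pi: ∫_{0}^{2*pi} (t**2 + 2*t) sin(7*t/2) dt = (-16/343 + 8*pi/7 + 8*pi**2/7) - (16/343) = -32/343 + 8*pi/7 + 8*pi**2/7.
Hence b_7 = (1/pi)·(-32/343 + 8*pi/7 + 8*pi**2/7) = 8*(-4 + 49*pi + 49*pi**2)/(343*pi).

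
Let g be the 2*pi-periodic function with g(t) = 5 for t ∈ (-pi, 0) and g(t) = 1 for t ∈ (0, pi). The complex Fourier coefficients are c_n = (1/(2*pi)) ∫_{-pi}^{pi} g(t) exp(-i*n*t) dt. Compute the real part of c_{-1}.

Since g is real-valued, Re(c_{-1}) = (1/(2*pi)) ∫_{-pi}^{pi} g(t) cos(-t) dt = a_{1}/2.
Split the integral at the breakpoints.
Directly, an antiderivative of (5) cos(-t) is 5*sin(t); evaluating from -pi to 0: ∫_{-pi}^{0} (5) cos(-t) dt = (0) - (0) = 0.
Directly, an antiderivative of (1) cos(-t) is sin(t); evaluating from 0 to pi: ∫_{0}^{pi} (1) cos(-t) dt = (0) - (0) = 0.
So ∫_{-pi}^{pi} g(t) cos(-t) dt = 0.
Hence Re(c_{-1}) = (1/(2*pi))·(0) = 0.

0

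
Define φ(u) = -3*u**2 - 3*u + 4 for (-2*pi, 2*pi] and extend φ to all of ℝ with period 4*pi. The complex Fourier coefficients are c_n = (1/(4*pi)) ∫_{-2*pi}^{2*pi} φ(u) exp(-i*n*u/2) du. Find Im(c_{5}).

6/5

Since φ is real-valued, Im(c_{5}) = -(1/(4*pi)) ∫_{-2*pi}^{2*pi} φ(u) sin(5*u/2) du = -b_{5}/2.
Integrating by parts twice (tabular method), an antiderivative of (-3*u**2 - 3*u + 4) sin(5*u/2) is 6*u**2*cos(5*u/2)/5 - 24*u*sin(5*u/2)/25 + 6*u*cos(5*u/2)/5 - 12*sin(5*u/2)/25 - 248*cos(5*u/2)/125; evaluating from -2*pi to 2*pi: ∫_{-2*pi}^{2*pi} (-3*u**2 - 3*u + 4) sin(5*u/2) du = (-24*pi**2/5 - 12*pi/5 + 248/125) - (-24*pi**2/5 + 248/125 + 12*pi/5) = -24*pi/5.
Hence Im(c_{5}) = (-1/(4*pi))·(-24*pi/5) = 6/5.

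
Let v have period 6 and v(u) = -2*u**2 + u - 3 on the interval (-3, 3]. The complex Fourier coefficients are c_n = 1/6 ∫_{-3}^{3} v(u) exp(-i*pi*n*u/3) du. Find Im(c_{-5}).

3/(5*pi)

Since v is real-valued, Im(c_{-5}) = -1/6 ∫_{-3}^{3} v(u) sin(-5*pi*u/3) du = b_{5}/2.
Integrating by parts twice (tabular method), an antiderivative of (-2*u**2 + u - 3) sin(-5*pi*u/3) is -6*u**2*cos(5*pi*u/3)/(5*pi) + 36*u*sin(5*pi*u/3)/(25*pi**2) + 3*u*cos(5*pi*u/3)/(5*pi) - 9*sin(5*pi*u/3)/(25*pi**2) - 9*cos(5*pi*u/3)/(5*pi) + 108*cos(5*pi*u/3)/(125*pi**3); evaluating from -3 to 3: ∫_{-3}^{3} (-2*u**2 + u - 3) sin(-5*pi*u/3) du = (54*(-2 + 25*pi**2)/(125*pi**3)) - (36*(-3 + 50*pi**2)/(125*pi**3)) = -18/(5*pi).
Hence Im(c_{-5}) = (-1/6)·(-18/(5*pi)) = 3/(5*pi).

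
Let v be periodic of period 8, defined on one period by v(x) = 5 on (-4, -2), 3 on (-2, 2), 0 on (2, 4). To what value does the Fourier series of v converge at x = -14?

x = -14 differs from x = 2 by -2 full period(s), and the series is 8-periodic.
At x = 2 the one-sided limits are v(2^-) = 3 and v(2^+) = 0.
By Dirichlet's theorem the series converges to their average, [(3) + (0)]/2 = 3/2.

3/2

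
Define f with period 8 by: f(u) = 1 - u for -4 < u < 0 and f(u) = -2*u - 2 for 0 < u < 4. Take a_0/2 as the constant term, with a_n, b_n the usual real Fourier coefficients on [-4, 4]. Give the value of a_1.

a_1 = 1/4 ∫_{-4}^{4} f(u) cos(pi*u/4) du.
Split the integral at the breakpoints.
Integrating by parts (boundary term plus one more integral), an antiderivative of (1 - u) cos(pi*u/4) is -4*u*sin(pi*u/4)/pi + 4*sin(pi*u/4)/pi - 16*cos(pi*u/4)/pi**2; evaluating from -4 to 0: ∫_{-4}^{0} (1 - u) cos(pi*u/4) du = (-16/pi**2) - (16/pi**2) = -32/pi**2.
Integrating by parts (boundary term plus one more integral), an antiderivative of (-2*u - 2) cos(pi*u/4) is -8*u*sin(pi*u/4)/pi - 8*sin(pi*u/4)/pi - 32*cos(pi*u/4)/pi**2; evaluating from 0 to 4: ∫_{0}^{4} (-2*u - 2) cos(pi*u/4) du = (32/pi**2) - (-32/pi**2) = 64/pi**2.
Summing the pieces and multiplying by (1/4) gives a_1 = 8/pi**2.

8/pi**2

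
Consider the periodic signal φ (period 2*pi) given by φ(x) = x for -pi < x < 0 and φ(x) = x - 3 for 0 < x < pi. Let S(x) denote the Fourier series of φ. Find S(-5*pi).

-3/2

x = -5*pi differs from x = -pi by -2 full period(s), and the series is 2*pi-periodic.
At x = -pi the one-sided limits are φ(-pi^-) = -3 + pi and φ(-pi^+) = -pi.
By Dirichlet's theorem the series converges to their average, [(-3 + pi) + (-pi)]/2 = -3/2.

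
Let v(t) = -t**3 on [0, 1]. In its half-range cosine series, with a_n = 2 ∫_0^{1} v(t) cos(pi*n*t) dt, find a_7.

6*(-4 + 49*pi**2)/(2401*pi**4)

a_7 = 2 ∫_0^{1} (-t**3) cos(7*pi*t) dt.
Integrating by parts three times (tabular method), an antiderivative of (-t**3) cos(7*pi*t) is -t**3*sin(7*pi*t)/(7*pi) - 3*t**2*cos(7*pi*t)/(49*pi**2) + 6*t*sin(7*pi*t)/(343*pi**3) + 6*cos(7*pi*t)/(2401*pi**4); evaluating from 0 to 1: ∫_{0}^{1} (-t**3) cos(7*pi*t) dt = (3*(-2 + 49*pi**2)/(2401*pi**4)) - (6/(2401*pi**4)) = 3*(-4 + 49*pi**2)/(2401*pi**4).
Hence a_7 = 2·(3*(-4 + 49*pi**2)/(2401*pi**4)) = 6*(-4 + 49*pi**2)/(2401*pi**4).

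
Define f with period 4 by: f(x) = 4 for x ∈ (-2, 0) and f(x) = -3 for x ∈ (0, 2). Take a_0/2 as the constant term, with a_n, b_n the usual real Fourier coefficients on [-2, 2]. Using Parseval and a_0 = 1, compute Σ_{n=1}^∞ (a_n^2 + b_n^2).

Parseval: a_0^2/2 + Σ_{n≥1} (a_n^2+b_n^2) = 1/2 ∫_{-2}^{2} f(x)^2 dx = 25.
Subtract a_0^2/2 = 1/2: Σ (a_n^2+b_n^2) = 49/2.

49/2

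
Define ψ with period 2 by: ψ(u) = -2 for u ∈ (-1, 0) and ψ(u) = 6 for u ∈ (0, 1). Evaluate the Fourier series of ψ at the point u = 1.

2

At u = 1 the one-sided limits are ψ(1^-) = 6 and ψ(1^+) = -2.
By Dirichlet's theorem the series converges to their average, [(6) + (-2)]/2 = 2.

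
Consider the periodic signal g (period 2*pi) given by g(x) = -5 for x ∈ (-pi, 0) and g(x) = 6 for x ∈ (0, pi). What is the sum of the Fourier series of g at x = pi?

At x = pi the one-sided limits are g(pi^-) = 6 and g(pi^+) = -5.
By Dirichlet's theorem the series converges to their average, [(6) + (-5)]/2 = 1/2.

1/2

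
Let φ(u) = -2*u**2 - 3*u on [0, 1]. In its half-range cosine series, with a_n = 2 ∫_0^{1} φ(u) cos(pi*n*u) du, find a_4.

a_4 = 2 ∫_0^{1} (-2*u**2 - 3*u) cos(4*pi*u) du.
Integrating by parts twice (tabular method), an antiderivative of (-2*u**2 - 3*u) cos(4*pi*u) is -u**2*sin(4*pi*u)/(2*pi) - 3*u*sin(4*pi*u)/(4*pi) - u*cos(4*pi*u)/(4*pi**2) + sin(4*pi*u)/(16*pi**3) - 3*cos(4*pi*u)/(16*pi**2); evaluating from 0 to 1: ∫_{0}^{1} (-2*u**2 - 3*u) cos(4*pi*u) du = (-7/(16*pi**2)) - (-3/(16*pi**2)) = -1/(4*pi**2).
Hence a_4 = 2·(-1/(4*pi**2)) = -1/(2*pi**2).

-1/(2*pi**2)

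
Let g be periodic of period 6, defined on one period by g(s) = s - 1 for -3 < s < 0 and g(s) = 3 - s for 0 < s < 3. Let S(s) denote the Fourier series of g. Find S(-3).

-2

At s = -3 the one-sided limits are g(-3^-) = 0 and g(-3^+) = -4.
By Dirichlet's theorem the series converges to their average, [(0) + (-4)]/2 = -2.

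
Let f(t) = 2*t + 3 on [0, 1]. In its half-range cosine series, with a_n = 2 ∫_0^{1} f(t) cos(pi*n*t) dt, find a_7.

a_7 = 2 ∫_0^{1} (2*t + 3) cos(7*pi*t) dt.
Integrating by parts (boundary term plus one more integral), an antiderivative of (2*t + 3) cos(7*pi*t) is 2*t*sin(7*pi*t)/(7*pi) + 3*sin(7*pi*t)/(7*pi) + 2*cos(7*pi*t)/(49*pi**2); evaluating from 0 to 1: ∫_{0}^{1} (2*t + 3) cos(7*pi*t) dt = (-2/(49*pi**2)) - (2/(49*pi**2)) = -4/(49*pi**2).
Hence a_7 = 2·(-4/(49*pi**2)) = -8/(49*pi**2).

-8/(49*pi**2)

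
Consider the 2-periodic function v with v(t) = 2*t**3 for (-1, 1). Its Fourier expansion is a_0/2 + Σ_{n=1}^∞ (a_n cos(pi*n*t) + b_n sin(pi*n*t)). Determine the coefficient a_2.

a_2 = ∫_{-1}^{1} v(t) cos(2*pi*t) dt.
v is odd and cos(2*pi*t) is even, so the integrand is odd over a symmetric interval and the integral vanishes.

0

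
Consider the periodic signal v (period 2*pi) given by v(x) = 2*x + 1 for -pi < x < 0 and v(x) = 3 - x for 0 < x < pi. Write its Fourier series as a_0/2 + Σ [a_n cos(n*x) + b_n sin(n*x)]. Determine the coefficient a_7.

a_7 = 1/pi ∫_{-pi}^{pi} v(x) cos(7*x) dx.
Split the integral at the breakpoints.
Integrating by parts (boundary term plus one more integral), an antiderivative of (2*x + 1) cos(7*x) is 2*x*sin(7*x)/7 + sin(7*x)/7 + 2*cos(7*x)/49; evaluating from -pi to 0: ∫_{-pi}^{0} (2*x + 1) cos(7*x) dx = (2/49) - (-2/49) = 4/49.
Integrating by parts (boundary term plus one more integral), an antiderivative of (3 - x) cos(7*x) is -x*sin(7*x)/7 + 3*sin(7*x)/7 - cos(7*x)/49; evaluating from 0 to pi: ∫_{0}^{pi} (3 - x) cos(7*x) dx = (1/49) - (-1/49) = 2/49.
Summing the pieces and multiplying by (1/pi) gives a_7 = 6/(49*pi).

6/(49*pi)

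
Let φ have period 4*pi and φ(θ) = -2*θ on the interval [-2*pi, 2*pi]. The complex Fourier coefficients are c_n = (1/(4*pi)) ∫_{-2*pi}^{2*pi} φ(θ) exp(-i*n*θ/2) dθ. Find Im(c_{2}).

-2

Since φ is real-valued, Im(c_{2}) = -(1/(4*pi)) ∫_{-2*pi}^{2*pi} φ(θ) sin(θ) dθ = -b_{2}/2.
φ is odd and sin(θ) is odd, so the integrand is even: ∫_{-2*pi}^{2*pi} φ(θ) sin(θ) dθ = 2∫_0^{2*pi} φ(θ) sin(θ) dθ.
Integrating by parts (boundary term plus one more integral), an antiderivative of (-2*θ) sin(θ) is 2*θ*cos(θ) - 2*sin(θ); evaluating from 0 to 2*pi: ∫_{0}^{2*pi} (-2*θ) sin(θ) dθ = (4*pi) - (0) = 4*pi.
So ∫_{-2*pi}^{2*pi} φ(θ) sin(θ) dθ = 8*pi.
Hence Im(c_{2}) = (-1/(4*pi))·(8*pi) = -2.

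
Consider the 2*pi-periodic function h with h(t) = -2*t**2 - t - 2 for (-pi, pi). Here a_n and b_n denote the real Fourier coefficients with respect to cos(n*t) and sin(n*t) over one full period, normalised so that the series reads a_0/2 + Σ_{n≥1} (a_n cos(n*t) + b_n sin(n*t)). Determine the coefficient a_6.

-2/9

a_6 = 1/pi ∫_{-pi}^{pi} h(t) cos(6*t) dt.
Integrating by parts twice (tabular method), an antiderivative of (-2*t**2 - t - 2) cos(6*t) is -t**2*sin(6*t)/3 - t*sin(6*t)/6 - t*cos(6*t)/9 - 17*sin(6*t)/54 - cos(6*t)/36; evaluating from -pi to pi: ∫_{-pi}^{pi} (-2*t**2 - t - 2) cos(6*t) dt = (-pi/9 - 1/36) - (-1/36 + pi/9) = -2*pi/9.
Hence a_6 = (1/pi)·(-2*pi/9) = -2/9.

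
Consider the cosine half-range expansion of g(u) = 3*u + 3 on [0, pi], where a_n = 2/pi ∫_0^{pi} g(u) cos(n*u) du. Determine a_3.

a_3 = 2/pi ∫_0^{pi} (3*u + 3) cos(3*u) du.
Integrating by parts (boundary term plus one more integral), an antiderivative of (3*u + 3) cos(3*u) is u*sin(3*u) + sin(3*u) + cos(3*u)/3; evaluating from 0 to pi: ∫_{0}^{pi} (3*u + 3) cos(3*u) du = (-1/3) - (1/3) = -2/3.
Hence a_3 = (2/pi)·(-2/3) = -4/(3*pi).

-4/(3*pi)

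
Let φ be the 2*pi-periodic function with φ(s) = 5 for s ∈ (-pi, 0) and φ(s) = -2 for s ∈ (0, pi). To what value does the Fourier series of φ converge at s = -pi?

3/2

At s = -pi the one-sided limits are φ(-pi^-) = -2 and φ(-pi^+) = 5.
By Dirichlet's theorem the series converges to their average, [(-2) + (5)]/2 = 3/2.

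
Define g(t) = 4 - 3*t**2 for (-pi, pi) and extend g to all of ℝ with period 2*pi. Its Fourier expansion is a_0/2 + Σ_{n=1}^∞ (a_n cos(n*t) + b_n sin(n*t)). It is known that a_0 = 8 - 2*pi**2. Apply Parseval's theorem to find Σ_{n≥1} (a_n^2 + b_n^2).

8*pi**4/5

Parseval: a_0^2/2 + Σ_{n≥1} (a_n^2+b_n^2) = 1/pi ∫_{-pi}^{pi} g(t)^2 dt = -16*pi**2 + 32 + 18*pi**4/5.
Subtract a_0^2/2 = 2*(4 - pi**2)**2: Σ (a_n^2+b_n^2) = 8*pi**4/5.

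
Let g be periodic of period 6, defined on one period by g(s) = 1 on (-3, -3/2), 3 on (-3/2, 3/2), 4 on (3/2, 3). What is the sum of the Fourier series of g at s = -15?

5/2

s = -15 differs from s = -3 by -2 full period(s), and the series is 6-periodic.
At s = -3 the one-sided limits are g(-3^-) = 4 and g(-3^+) = 1.
By Dirichlet's theorem the series converges to their average, [(4) + (1)]/2 = 5/2.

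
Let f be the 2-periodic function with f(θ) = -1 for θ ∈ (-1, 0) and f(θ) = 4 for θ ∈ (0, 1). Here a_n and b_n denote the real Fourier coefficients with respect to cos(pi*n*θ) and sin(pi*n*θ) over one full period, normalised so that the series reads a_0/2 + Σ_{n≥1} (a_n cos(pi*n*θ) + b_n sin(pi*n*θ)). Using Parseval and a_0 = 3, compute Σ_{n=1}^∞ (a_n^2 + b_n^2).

25/2

Parseval: a_0^2/2 + Σ_{n≥1} (a_n^2+b_n^2) = ∫_{-1}^{1} f(θ)^2 dθ = 17.
Subtract a_0^2/2 = 9/2: Σ (a_n^2+b_n^2) = 25/2.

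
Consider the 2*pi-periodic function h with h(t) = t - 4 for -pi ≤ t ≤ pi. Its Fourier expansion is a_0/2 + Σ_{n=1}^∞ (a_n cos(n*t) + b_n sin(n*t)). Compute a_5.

0

a_5 = 1/pi ∫_{-pi}^{pi} h(t) cos(5*t) dt.
Integrating by parts (boundary term plus one more integral), an antiderivative of (t - 4) cos(5*t) is t*sin(5*t)/5 - 4*sin(5*t)/5 + cos(5*t)/25; evaluating from -pi to pi: ∫_{-pi}^{pi} (t - 4) cos(5*t) dt = (-1/25) - (-1/25) = 0.
Hence a_5 = (1/pi)·(0) = 0.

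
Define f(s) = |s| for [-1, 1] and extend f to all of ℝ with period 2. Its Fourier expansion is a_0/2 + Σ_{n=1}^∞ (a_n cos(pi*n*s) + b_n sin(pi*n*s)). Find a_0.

a_0 = ∫_{-1}^{1} f(s) ds = 1.

1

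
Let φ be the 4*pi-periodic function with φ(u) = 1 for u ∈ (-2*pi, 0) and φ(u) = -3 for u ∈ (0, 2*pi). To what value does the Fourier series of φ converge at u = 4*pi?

-1

u = 4*pi differs from u = 0 by 1 full period(s), and the series is 4*pi-periodic.
At u = 0 the one-sided limits are φ(0^-) = 1 and φ(0^+) = -3.
By Dirichlet's theorem the series converges to their average, [(1) + (-3)]/2 = -1.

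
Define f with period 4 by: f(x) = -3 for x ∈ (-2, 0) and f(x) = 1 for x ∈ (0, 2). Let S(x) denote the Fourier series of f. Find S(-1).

-3

f is continuous at x = -1 with value -3, so the series converges to -3 there.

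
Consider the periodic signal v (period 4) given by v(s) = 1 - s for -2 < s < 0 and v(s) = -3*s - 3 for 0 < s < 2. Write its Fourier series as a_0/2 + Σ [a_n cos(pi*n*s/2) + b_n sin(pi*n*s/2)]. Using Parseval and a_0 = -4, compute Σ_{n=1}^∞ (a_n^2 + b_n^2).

Parseval: a_0^2/2 + Σ_{n≥1} (a_n^2+b_n^2) = 1/2 ∫_{-2}^{2} v(s)^2 ds = 130/3.
Subtract a_0^2/2 = 8: Σ (a_n^2+b_n^2) = 106/3.

106/3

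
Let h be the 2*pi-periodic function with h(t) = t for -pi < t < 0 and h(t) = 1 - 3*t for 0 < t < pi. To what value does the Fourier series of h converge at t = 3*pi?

1/2 - 2*pi

t = 3*pi differs from t = -pi by 2 full period(s), and the series is 2*pi-periodic.
At t = -pi the one-sided limits are h(-pi^-) = 1 - 3*pi and h(-pi^+) = -pi.
By Dirichlet's theorem the series converges to their average, [(1 - 3*pi) + (-pi)]/2 = 1/2 - 2*pi.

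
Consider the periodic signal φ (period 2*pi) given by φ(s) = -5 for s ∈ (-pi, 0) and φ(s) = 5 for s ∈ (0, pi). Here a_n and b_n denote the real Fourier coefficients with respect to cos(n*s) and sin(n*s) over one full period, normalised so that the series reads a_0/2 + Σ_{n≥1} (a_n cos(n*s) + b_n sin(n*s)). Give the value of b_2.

b_2 = 1/pi ∫_{-pi}^{pi} φ(s) sin(2*s) ds.
φ is odd and sin(2*s) is odd, so the integrand is even and b_2 = 2/pi ∫_0^{pi} φ(s) sin(2*s) ds.
Directly, an antiderivative of (5) sin(2*s) is -5*cos(2*s)/2; evaluating from 0 to pi: ∫_{0}^{pi} (5) sin(2*s) ds = (-5/2) - (-5/2) = 0.
Hence b_2 = (2/pi)·(0) = 0.

0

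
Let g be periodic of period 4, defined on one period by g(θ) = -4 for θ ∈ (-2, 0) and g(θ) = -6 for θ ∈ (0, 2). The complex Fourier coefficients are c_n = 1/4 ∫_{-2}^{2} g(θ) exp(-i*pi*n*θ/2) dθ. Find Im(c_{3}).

2/(3*pi)

Since g is real-valued, Im(c_{3}) = -1/4 ∫_{-2}^{2} g(θ) sin(3*pi*θ/2) dθ = -b_{3}/2.
Split the integral at the breakpoints.
Directly, an antiderivative of (-4) sin(3*pi*θ/2) is 8*cos(3*pi*θ/2)/(3*pi); evaluating from -2 to 0: ∫_{-2}^{0} (-4) sin(3*pi*θ/2) dθ = (8/(3*pi)) - (-8/(3*pi)) = 16/(3*pi).
Directly, an antiderivative of (-6) sin(3*pi*θ/2) is 4*cos(3*pi*θ/2)/pi; evaluating from 0 to 2: ∫_{0}^{2} (-6) sin(3*pi*θ/2) dθ = (-4/pi) - (4/pi) = -8/pi.
So ∫_{-2}^{2} g(θ) sin(3*pi*θ/2) dθ = -8/(3*pi).
Hence Im(c_{3}) = (-1/4)·(-8/(3*pi)) = 2/(3*pi).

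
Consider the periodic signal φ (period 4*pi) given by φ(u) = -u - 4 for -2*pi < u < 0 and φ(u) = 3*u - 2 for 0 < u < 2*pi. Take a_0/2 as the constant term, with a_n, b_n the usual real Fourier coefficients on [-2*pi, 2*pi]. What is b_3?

b_3 = (1/(2*pi)) ∫_{-2*pi}^{2*pi} φ(u) sin(3*u/2) du.
Split the integral at the breakpoints.
Integrating by parts (boundary term plus one more integral), an antiderivative of (-u - 4) sin(3*u/2) is 2*u*cos(3*u/2)/3 - 4*sin(3*u/2)/9 + 8*cos(3*u/2)/3; evaluating from -2*pi to 0: ∫_{-2*pi}^{0} (-u - 4) sin(3*u/2) du = (8/3) - (-8/3 + 4*pi/3) = 16/3 - 4*pi/3.
Integrating by parts (boundary term plus one more integral), an antiderivative of (3*u - 2) sin(3*u/2) is -2*u*cos(3*u/2) + 4*sin(3*u/2)/3 + 4*cos(3*u/2)/3; evaluating from 0 to 2*pi: ∫_{0}^{2*pi} (3*u - 2) sin(3*u/2) du = (-4/3 + 4*pi) - (4/3) = -8/3 + 4*pi.
Summing the pieces and multiplying by (1/(2*pi)) gives b_3 = 4*(1 + pi)/(3*pi).

4*(1 + pi)/(3*pi)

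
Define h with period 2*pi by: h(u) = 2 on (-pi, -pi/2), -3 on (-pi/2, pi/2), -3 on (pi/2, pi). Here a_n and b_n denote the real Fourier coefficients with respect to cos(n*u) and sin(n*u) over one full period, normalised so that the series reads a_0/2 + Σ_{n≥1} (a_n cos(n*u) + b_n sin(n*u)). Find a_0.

a_0 = 1/pi ∫_{-pi}^{pi} h(u) du = 1/pi · (-7*pi/2) = -7/2.

-7/2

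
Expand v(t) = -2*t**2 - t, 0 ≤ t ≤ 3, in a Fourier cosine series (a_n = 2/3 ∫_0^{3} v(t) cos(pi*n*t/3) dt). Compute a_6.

-2/pi**2

a_6 = 2/3 ∫_0^{3} (-2*t**2 - t) cos(2*pi*t) dt.
Integrating by parts twice (tabular method), an antiderivative of (-2*t**2 - t) cos(2*pi*t) is -t**2*sin(2*pi*t)/pi - t*sin(2*pi*t)/(2*pi) - t*cos(2*pi*t)/pi**2 + sin(2*pi*t)/(2*pi**3) - cos(2*pi*t)/(4*pi**2); evaluating from 0 to 3: ∫_{0}^{3} (-2*t**2 - t) cos(2*pi*t) dt = (-13/(4*pi**2)) - (-1/(4*pi**2)) = -3/pi**2.
Hence a_6 = (2/3)·(-3/pi**2) = -2/pi**2.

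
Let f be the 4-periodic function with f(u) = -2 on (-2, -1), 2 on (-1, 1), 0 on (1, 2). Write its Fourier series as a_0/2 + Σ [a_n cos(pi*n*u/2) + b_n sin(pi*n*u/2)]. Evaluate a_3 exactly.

-2/pi

a_3 = 1/2 ∫_{-2}^{2} f(u) cos(3*pi*u/2) du.
Split the integral at the breakpoints.
Directly, an antiderivative of (-2) cos(3*pi*u/2) is -4*sin(3*pi*u/2)/(3*pi); evaluating from -2 to -1: ∫_{-2}^{-1} (-2) cos(3*pi*u/2) du = (-4/(3*pi)) - (0) = -4/(3*pi).
Directly, an antiderivative of (2) cos(3*pi*u/2) is 4*sin(3*pi*u/2)/(3*pi); evaluating from -1 to 1: ∫_{-1}^{1} (2) cos(3*pi*u/2) du = (-4/(3*pi)) - (4/(3*pi)) = -8/(3*pi).
∫_{1}^{2} (0) cos(3*pi*u/2) du = 0.
Summing the pieces and multiplying by (1/2) gives a_3 = -2/pi.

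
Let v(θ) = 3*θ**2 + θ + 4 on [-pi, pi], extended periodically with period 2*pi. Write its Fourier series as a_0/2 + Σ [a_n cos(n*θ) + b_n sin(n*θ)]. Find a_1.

a_1 = 1/pi ∫_{-pi}^{pi} v(θ) cos(θ) dθ.
Integrating by parts twice (tabular method), an antiderivative of (3*θ**2 + θ + 4) cos(θ) is 3*θ**2*sin(θ) + θ*sin(θ) + 6*θ*cos(θ) - 2*sin(θ) + cos(θ); evaluating from -pi to pi: ∫_{-pi}^{pi} (3*θ**2 + θ + 4) cos(θ) dθ = (-6*pi - 1) - (-1 + 6*pi) = -12*pi.
Hence a_1 = (1/pi)·(-12*pi) = -12.

-12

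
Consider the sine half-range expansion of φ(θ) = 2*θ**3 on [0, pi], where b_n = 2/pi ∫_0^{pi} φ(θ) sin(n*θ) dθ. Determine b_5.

b_5 = 2/pi ∫_0^{pi} (2*θ**3) sin(5*θ) dθ.
Integrating by parts three times (tabular method), an antiderivative of (2*θ**3) sin(5*θ) is -2*θ**3*cos(5*θ)/5 + 6*θ**2*sin(5*θ)/25 + 12*θ*cos(5*θ)/125 - 12*sin(5*θ)/625; evaluating from 0 to pi: ∫_{0}^{pi} (2*θ**3) sin(5*θ) dθ = (2*pi*(-6 + 25*pi**2)/125) - (0) = 2*pi*(-6 + 25*pi**2)/125.
Hence b_5 = (2/pi)·(2*pi*(-6 + 25*pi**2)/125) = -24/125 + 4*pi**2/5.

-24/125 + 4*pi**2/5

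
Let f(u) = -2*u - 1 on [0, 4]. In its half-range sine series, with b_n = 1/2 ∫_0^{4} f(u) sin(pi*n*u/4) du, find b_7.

b_7 = 1/2 ∫_0^{4} (-2*u - 1) sin(7*pi*u/4) du.
Integrating by parts (boundary term plus one more integral), an antiderivative of (-2*u - 1) sin(7*pi*u/4) is 8*u*cos(7*pi*u/4)/(7*pi) - 32*sin(7*pi*u/4)/(49*pi**2) + 4*cos(7*pi*u/4)/(7*pi); evaluating from 0 to 4: ∫_{0}^{4} (-2*u - 1) sin(7*pi*u/4) du = (-36/(7*pi)) - (4/(7*pi)) = -40/(7*pi).
Hence b_7 = (1/2)·(-40/(7*pi)) = -20/(7*pi).

-20/(7*pi)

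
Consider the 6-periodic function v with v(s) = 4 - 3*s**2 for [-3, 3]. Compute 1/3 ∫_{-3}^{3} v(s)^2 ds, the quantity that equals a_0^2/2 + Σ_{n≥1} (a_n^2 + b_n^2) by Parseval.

898/5

1/3 ∫_{-3}^{3} v(s)^2 ds = 1/3 · (2694/5) = 898/5.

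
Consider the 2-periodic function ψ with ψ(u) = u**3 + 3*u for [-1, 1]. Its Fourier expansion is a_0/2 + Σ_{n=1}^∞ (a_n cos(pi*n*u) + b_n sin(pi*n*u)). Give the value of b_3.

b_3 = ∫_{-1}^{1} ψ(u) sin(3*pi*u) du.
ψ is odd and sin(3*pi*u) is odd, so the integrand is even and b_3 = 2 ∫_0^{1} ψ(u) sin(3*pi*u) du.
Integrating by parts three times (tabular method), an antiderivative of (u**3 + 3*u) sin(3*pi*u) is -u**3*cos(3*pi*u)/(3*pi) + u**2*sin(3*pi*u)/(3*pi**2) - u*cos(3*pi*u)/pi + 2*u*cos(3*pi*u)/(9*pi**3) - 2*sin(3*pi*u)/(27*pi**4) + sin(3*pi*u)/(3*pi**2); evaluating from 0 to 1: ∫_{0}^{1} (u**3 + 3*u) sin(3*pi*u) du = (2*(-1 + 6*pi**2)/(9*pi**3)) - (0) = 2*(-1 + 6*pi**2)/(9*pi**3).
Hence b_3 = 2·(2*(-1 + 6*pi**2)/(9*pi**3)) = 4*(-1 + 6*pi**2)/(9*pi**3).

4*(-1 + 6*pi**2)/(9*pi**3)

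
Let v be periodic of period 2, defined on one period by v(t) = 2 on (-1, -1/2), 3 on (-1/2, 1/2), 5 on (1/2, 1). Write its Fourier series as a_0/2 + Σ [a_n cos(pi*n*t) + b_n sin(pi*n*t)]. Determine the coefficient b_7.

3/(7*pi)

b_7 = ∫_{-1}^{1} v(t) sin(7*pi*t) dt.
Split the integral at the breakpoints.
Directly, an antiderivative of (2) sin(7*pi*t) is -2*cos(7*pi*t)/(7*pi); evaluating from -1 to -1/2: ∫_{-1}^{-1/2} (2) sin(7*pi*t) dt = (0) - (2/(7*pi)) = -2/(7*pi).
Directly, an antiderivative of (3) sin(7*pi*t) is -3*cos(7*pi*t)/(7*pi); evaluating from -1/2 to 1/2: ∫_{-1/2}^{1/2} (3) sin(7*pi*t) dt = (0) - (0) = 0.
Directly, an antiderivative of (5) sin(7*pi*t) is -5*cos(7*pi*t)/(7*pi); evaluating from 1/2 to 1: ∫_{1/2}^{1} (5) sin(7*pi*t) dt = (5/(7*pi)) - (0) = 5/(7*pi).
Summing the pieces gives b_7 = 3/(7*pi).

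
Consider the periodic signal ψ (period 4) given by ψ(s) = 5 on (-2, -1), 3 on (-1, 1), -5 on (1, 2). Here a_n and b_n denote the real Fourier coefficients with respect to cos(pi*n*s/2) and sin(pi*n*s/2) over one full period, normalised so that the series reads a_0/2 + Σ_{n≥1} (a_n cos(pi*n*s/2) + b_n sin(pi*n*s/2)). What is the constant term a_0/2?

a_0 = 1/2 ∫_{-2}^{2} ψ(s) ds = 1/2 · (6) = 3.
So the constant term a_0/2 = 3/2.

3/2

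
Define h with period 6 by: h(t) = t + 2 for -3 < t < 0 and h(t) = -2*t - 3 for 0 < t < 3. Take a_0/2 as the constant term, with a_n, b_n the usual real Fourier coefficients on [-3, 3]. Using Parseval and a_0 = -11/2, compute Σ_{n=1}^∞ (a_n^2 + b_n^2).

Parseval: a_0^2/2 + Σ_{n≥1} (a_n^2+b_n^2) = 1/3 ∫_{-3}^{3} h(t)^2 dt = 40.
Subtract a_0^2/2 = 121/8: Σ (a_n^2+b_n^2) = 199/8.

199/8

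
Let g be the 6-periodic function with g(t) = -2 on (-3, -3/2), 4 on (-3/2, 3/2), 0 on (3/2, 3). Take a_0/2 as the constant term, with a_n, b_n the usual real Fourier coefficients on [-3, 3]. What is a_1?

a_1 = 1/3 ∫_{-3}^{3} g(t) cos(pi*t/3) dt.
Split the integral at the breakpoints.
Directly, an antiderivative of (-2) cos(pi*t/3) is -6*sin(pi*t/3)/pi; evaluating from -3 to -3/2: ∫_{-3}^{-3/2} (-2) cos(pi*t/3) dt = (6/pi) - (0) = 6/pi.
Directly, an antiderivative of (4) cos(pi*t/3) is 12*sin(pi*t/3)/pi; evaluating from -3/2 to 3/2: ∫_{-3/2}^{3/2} (4) cos(pi*t/3) dt = (12/pi) - (-12/pi) = 24/pi.
∫_{3/2}^{3} (0) cos(pi*t/3) dt = 0.
Summing the pieces and multiplying by (1/3) gives a_1 = 10/pi.

10/pi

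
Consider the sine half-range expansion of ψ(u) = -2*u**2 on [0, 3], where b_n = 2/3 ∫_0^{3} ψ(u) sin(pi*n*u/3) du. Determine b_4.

9/pi

b_4 = 2/3 ∫_0^{3} (-2*u**2) sin(4*pi*u/3) du.
Integrating by parts twice (tabular method), an antiderivative of (-2*u**2) sin(4*pi*u/3) is 3*u**2*cos(4*pi*u/3)/(2*pi) - 9*u*sin(4*pi*u/3)/(4*pi**2) - 27*cos(4*pi*u/3)/(16*pi**3); evaluating from 0 to 3: ∫_{0}^{3} (-2*u**2) sin(4*pi*u/3) du = (27*(-1 + 8*pi**2)/(16*pi**3)) - (-27/(16*pi**3)) = 27/(2*pi).
Hence b_4 = (2/3)·(27/(2*pi)) = 9/pi.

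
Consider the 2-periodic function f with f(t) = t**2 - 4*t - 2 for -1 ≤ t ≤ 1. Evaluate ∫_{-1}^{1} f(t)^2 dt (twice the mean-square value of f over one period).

82/5

∫_{-1}^{1} f(t)^2 dt = 82/5.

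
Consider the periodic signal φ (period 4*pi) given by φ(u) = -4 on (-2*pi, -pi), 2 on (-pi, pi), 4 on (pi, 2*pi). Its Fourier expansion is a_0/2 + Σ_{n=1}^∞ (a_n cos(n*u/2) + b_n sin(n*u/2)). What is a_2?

a_2 = (1/(2*pi)) ∫_{-2*pi}^{2*pi} φ(u) cos(u) du.
Split the integral at the breakpoints.
Directly, an antiderivative of (-4) cos(u) is -4*sin(u); evaluating from -2*pi to -pi: ∫_{-2*pi}^{-pi} (-4) cos(u) du = (0) - (0) = 0.
Directly, an antiderivative of (2) cos(u) is 2*sin(u); evaluating from -pi to pi: ∫_{-pi}^{pi} (2) cos(u) du = (0) - (0) = 0.
Directly, an antiderivative of (4) cos(u) is 4*sin(u); evaluating from pi to 2*pi: ∫_{pi}^{2*pi} (4) cos(u) du = (0) - (0) = 0.
Summing the pieces and multiplying by (1/(2*pi)) gives a_2 = 0.

0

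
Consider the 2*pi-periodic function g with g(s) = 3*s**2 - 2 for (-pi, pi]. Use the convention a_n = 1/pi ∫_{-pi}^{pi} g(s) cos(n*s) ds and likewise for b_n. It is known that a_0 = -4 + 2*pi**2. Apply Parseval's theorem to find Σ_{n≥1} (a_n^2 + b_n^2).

8*pi**4/5

Parseval: a_0^2/2 + Σ_{n≥1} (a_n^2+b_n^2) = 1/pi ∫_{-pi}^{pi} g(s)^2 ds = -8*pi**2 + 8 + 18*pi**4/5.
Subtract a_0^2/2 = 2*(2 - pi**2)**2: Σ (a_n^2+b_n^2) = 8*pi**4/5.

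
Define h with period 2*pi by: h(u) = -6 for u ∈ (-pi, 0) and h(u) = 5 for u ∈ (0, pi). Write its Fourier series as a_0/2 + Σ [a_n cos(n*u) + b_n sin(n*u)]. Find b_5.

b_5 = 1/pi ∫_{-pi}^{pi} h(u) sin(5*u) du.
Split the integral at the breakpoints.
Directly, an antiderivative of (-6) sin(5*u) is 6*cos(5*u)/5; evaluating from -pi to 0: ∫_{-pi}^{0} (-6) sin(5*u) du = (6/5) - (-6/5) = 12/5.
Directly, an antiderivative of (5) sin(5*u) is -cos(5*u); evaluating from 0 to pi: ∫_{0}^{pi} (5) sin(5*u) du = (1) - (-1) = 2.
Summing the pieces and multiplying by (1/pi) gives b_5 = 22/(5*pi).

22/(5*pi)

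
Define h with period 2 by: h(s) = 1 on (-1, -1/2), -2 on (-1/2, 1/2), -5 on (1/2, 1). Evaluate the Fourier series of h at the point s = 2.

-2

s = 2 differs from s = 0 by 1 full period(s), and the series is 2-periodic.
h is continuous at s = 0 with value -2, so the series converges to -2 there.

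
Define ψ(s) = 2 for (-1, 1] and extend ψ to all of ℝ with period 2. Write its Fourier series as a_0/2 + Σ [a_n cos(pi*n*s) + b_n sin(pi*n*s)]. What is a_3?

0

a_3 = ∫_{-1}^{1} ψ(s) cos(3*pi*s) ds.
ψ is even and cos(3*pi*s) is even, so the integrand is even and a_3 = 2 ∫_0^{1} ψ(s) cos(3*pi*s) ds.
Directly, an antiderivative of (2) cos(3*pi*s) is 2*sin(3*pi*s)/(3*pi); evaluating from 0 to 1: ∫_{0}^{1} (2) cos(3*pi*s) ds = (0) - (0) = 0.
Hence a_3 = 2·(0) = 0.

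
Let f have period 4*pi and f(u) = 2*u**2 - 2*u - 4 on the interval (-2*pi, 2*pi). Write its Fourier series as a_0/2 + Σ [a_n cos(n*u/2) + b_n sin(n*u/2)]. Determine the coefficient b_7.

b_7 = (1/(2*pi)) ∫_{-2*pi}^{2*pi} f(u) sin(7*u/2) du.
Integrating by parts twice (tabular method), an antiderivative of (2*u**2 - 2*u - 4) sin(7*u/2) is -4*u**2*cos(7*u/2)/7 + 16*u*sin(7*u/2)/49 + 4*u*cos(7*u/2)/7 - 8*sin(7*u/2)/49 + 424*cos(7*u/2)/343; evaluating from -2*pi to 2*pi: ∫_{-2*pi}^{2*pi} (2*u**2 - 2*u - 4) sin(7*u/2) du = (-8*pi/7 - 424/343 + 16*pi**2/7) - (-424/343 + 8*pi/7 + 16*pi**2/7) = -16*pi/7.
Hence b_7 = (1/(2*pi))·(-16*pi/7) = -8/7.

-8/7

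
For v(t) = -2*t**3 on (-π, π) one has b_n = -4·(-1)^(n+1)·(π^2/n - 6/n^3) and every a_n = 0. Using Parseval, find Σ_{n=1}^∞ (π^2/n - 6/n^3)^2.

pi**6/14

Parseval: Σ b_n^2 = (1/π) ∫_{-π}^{π} v(t)^2 dt = 8*pi**6/7.
b_n^2 = 16·(π^2/n - 6/n^3)^2, so the sum equals (8*pi**6/7)/16 = pi**6/14.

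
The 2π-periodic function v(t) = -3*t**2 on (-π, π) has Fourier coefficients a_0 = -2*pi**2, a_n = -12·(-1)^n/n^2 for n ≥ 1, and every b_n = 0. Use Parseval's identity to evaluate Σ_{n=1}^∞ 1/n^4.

pi**4/90

Parseval: a_0^2/2 + Σ a_n^2 = (1/π) ∫_{-π}^{π} v(t)^2 dt = 18*pi**4/5.
Subtract a_0^2/2 = 2*pi**4: Σ a_n^2 = 8*pi**4/5.
Since a_n^2 = 144/n^4, Σ 1/n^4 = pi**4/90.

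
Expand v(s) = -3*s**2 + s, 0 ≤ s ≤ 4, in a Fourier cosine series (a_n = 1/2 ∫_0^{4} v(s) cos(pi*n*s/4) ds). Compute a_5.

176/(25*pi**2)

a_5 = 1/2 ∫_0^{4} (-3*s**2 + s) cos(5*pi*s/4) ds.
Integrating by parts twice (tabular method), an antiderivative of (-3*s**2 + s) cos(5*pi*s/4) is -12*s**2*sin(5*pi*s/4)/(5*pi) + 4*s*sin(5*pi*s/4)/(5*pi) - 96*s*cos(5*pi*s/4)/(25*pi**2) + 384*sin(5*pi*s/4)/(125*pi**3) + 16*cos(5*pi*s/4)/(25*pi**2); evaluating from 0 to 4: ∫_{0}^{4} (-3*s**2 + s) cos(5*pi*s/4) ds = (368/(25*pi**2)) - (16/(25*pi**2)) = 352/(25*pi**2).
Hence a_5 = (1/2)·(352/(25*pi**2)) = 176/(25*pi**2).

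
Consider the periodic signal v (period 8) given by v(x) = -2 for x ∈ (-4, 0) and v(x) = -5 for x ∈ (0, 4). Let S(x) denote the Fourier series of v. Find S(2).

-5

v is continuous at x = 2 with value -5, so the series converges to -5 there.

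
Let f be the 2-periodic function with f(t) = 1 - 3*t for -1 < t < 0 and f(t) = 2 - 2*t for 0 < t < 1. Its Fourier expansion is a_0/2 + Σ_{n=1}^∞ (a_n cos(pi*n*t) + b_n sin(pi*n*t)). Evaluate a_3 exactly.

a_3 = ∫_{-1}^{1} f(t) cos(3*pi*t) dt.
Split the integral at the breakpoints.
Integrating by parts (boundary term plus one more integral), an antiderivative of (1 - 3*t) cos(3*pi*t) is -t*sin(3*pi*t)/pi + sin(3*pi*t)/(3*pi) - cos(3*pi*t)/(3*pi**2); evaluating from -1 to 0: ∫_{-1}^{0} (1 - 3*t) cos(3*pi*t) dt = (-1/(3*pi**2)) - (1/(3*pi**2)) = -2/(3*pi**2).
Integrating by parts (boundary term plus one more integral), an antiderivative of (2 - 2*t) cos(3*pi*t) is -2*t*sin(3*pi*t)/(3*pi) + 2*sin(3*pi*t)/(3*pi) - 2*cos(3*pi*t)/(9*pi**2); evaluating from 0 to 1: ∫_{0}^{1} (2 - 2*t) cos(3*pi*t) dt = (2/(9*pi**2)) - (-2/(9*pi**2)) = 4/(9*pi**2).
Summing the pieces gives a_3 = -2/(9*pi**2).

-2/(9*pi**2)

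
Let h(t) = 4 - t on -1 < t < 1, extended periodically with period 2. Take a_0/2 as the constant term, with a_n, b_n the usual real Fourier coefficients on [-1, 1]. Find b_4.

b_4 = ∫_{-1}^{1} h(t) sin(4*pi*t) dt.
Integrating by parts (boundary term plus one more integral), an antiderivative of (4 - t) sin(4*pi*t) is t*cos(4*pi*t)/(4*pi) - sin(4*pi*t)/(16*pi**2) - cos(4*pi*t)/pi; evaluating from -1 to 1: ∫_{-1}^{1} (4 - t) sin(4*pi*t) dt = (-3/(4*pi)) - (-5/(4*pi)) = 1/(2*pi).
Hence b_4 = 1/(2*pi).

1/(2*pi)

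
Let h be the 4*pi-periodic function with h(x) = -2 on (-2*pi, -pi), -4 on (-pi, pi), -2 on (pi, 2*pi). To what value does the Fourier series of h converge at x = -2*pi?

x = -2*pi differs from x = 2*pi by -1 full period(s), and the series is 4*pi-periodic.
h is continuous at x = 2*pi with value -2, so the series converges to -2 there.

-2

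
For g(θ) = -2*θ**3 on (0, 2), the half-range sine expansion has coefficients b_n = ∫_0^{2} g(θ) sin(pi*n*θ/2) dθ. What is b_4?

b_4 = ∫_0^{2} (-2*θ**3) sin(2*pi*θ) dθ.
Integrating by parts three times (tabular method), an antiderivative of (-2*θ**3) sin(2*pi*θ) is θ**3*cos(2*pi*θ)/pi - 3*θ**2*sin(2*pi*θ)/(2*pi**2) - 3*θ*cos(2*pi*θ)/(2*pi**3) + 3*sin(2*pi*θ)/(4*pi**4); evaluating from 0 to 2: ∫_{0}^{2} (-2*θ**3) sin(2*pi*θ) dθ = (-3/pi**3 + 8/pi) - (0) = -3/pi**3 + 8/pi.
Hence b_4 = -3/pi**3 + 8/pi.

-3/pi**3 + 8/pi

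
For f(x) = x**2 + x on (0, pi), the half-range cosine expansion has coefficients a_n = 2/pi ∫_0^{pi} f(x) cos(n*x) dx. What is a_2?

a_2 = 2/pi ∫_0^{pi} (x**2 + x) cos(2*x) dx.
Integrating by parts twice (tabular method), an antiderivative of (x**2 + x) cos(2*x) is x**2*sin(2*x)/2 + x*sin(2*x)/2 + x*cos(2*x)/2 - sin(2*x)/4 + cos(2*x)/4; evaluating from 0 to pi: ∫_{0}^{pi} (x**2 + x) cos(2*x) dx = (1/4 + pi/2) - (1/4) = pi/2.
Hence a_2 = (2/pi)·(pi/2) = 1.

1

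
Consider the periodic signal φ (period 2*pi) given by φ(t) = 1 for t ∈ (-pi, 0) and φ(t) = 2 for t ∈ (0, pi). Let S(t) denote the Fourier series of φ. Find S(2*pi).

3/2

t = 2*pi differs from t = 0 by 1 full period(s), and the series is 2*pi-periodic.
At t = 0 the one-sided limits are φ(0^-) = 1 and φ(0^+) = 2.
By Dirichlet's theorem the series converges to their average, [(1) + (2)]/2 = 3/2.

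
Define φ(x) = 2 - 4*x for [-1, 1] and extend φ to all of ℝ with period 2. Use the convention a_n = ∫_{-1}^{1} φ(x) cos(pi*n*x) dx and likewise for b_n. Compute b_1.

-8/pi

b_1 = ∫_{-1}^{1} φ(x) sin(pi*x) dx.
Integrating by parts (boundary term plus one more integral), an antiderivative of (2 - 4*x) sin(pi*x) is 4*x*cos(pi*x)/pi - 4*sin(pi*x)/pi**2 - 2*cos(pi*x)/pi; evaluating from -1 to 1: ∫_{-1}^{1} (2 - 4*x) sin(pi*x) dx = (-2/pi) - (6/pi) = -8/pi.
Hence b_1 = -8/pi.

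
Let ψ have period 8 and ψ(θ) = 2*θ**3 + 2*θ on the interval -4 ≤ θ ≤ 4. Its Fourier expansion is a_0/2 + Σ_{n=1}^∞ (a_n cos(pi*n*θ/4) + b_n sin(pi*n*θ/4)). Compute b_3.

b_3 = 1/4 ∫_{-4}^{4} ψ(θ) sin(3*pi*θ/4) dθ.
ψ is odd and sin(3*pi*θ/4) is odd, so the integrand is even and b_3 = 1/2 ∫_0^{4} ψ(θ) sin(3*pi*θ/4) dθ.
Integrating by parts three times (tabular method), an antiderivative of (2*θ**3 + 2*θ) sin(3*pi*θ/4) is -8*θ**3*cos(3*pi*θ/4)/(3*pi) + 32*θ**2*sin(3*pi*θ/4)/(3*pi**2) - 8*θ*cos(3*pi*θ/4)/(3*pi) + 256*θ*cos(3*pi*θ/4)/(9*pi**3) - 1024*sin(3*pi*θ/4)/(27*pi**4) + 32*sin(3*pi*θ/4)/(9*pi**2); evaluating from 0 to 4: ∫_{0}^{4} (2*θ**3 + 2*θ) sin(3*pi*θ/4) dθ = (32*(-32 + 51*pi**2)/(9*pi**3)) - (0) = 32*(-32 + 51*pi**2)/(9*pi**3).
Hence b_3 = (1/2)·(32*(-32 + 51*pi**2)/(9*pi**3)) = 16*(-32 + 51*pi**2)/(9*pi**3).

16*(-32 + 51*pi**2)/(9*pi**3)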